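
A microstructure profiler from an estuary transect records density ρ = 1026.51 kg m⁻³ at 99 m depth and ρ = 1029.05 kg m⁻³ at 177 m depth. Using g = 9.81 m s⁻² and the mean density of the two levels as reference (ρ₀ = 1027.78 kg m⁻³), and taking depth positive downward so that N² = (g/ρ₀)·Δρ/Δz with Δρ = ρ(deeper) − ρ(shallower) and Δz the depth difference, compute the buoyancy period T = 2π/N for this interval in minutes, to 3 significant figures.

Δρ = 1029.05 − 1026.51 = 2.54 kg m⁻³ over Δz = 177 − 99 = 78 m.
N² = (9.81/1027.78) × (2.54/78) = 3.1082 × 10⁻⁴ s⁻².
N = √(3.1082 × 10⁻⁴) = 0.017630 rad s⁻¹, so T = 2π/N = 356.39 s = 5.9398 min ≈ 5.94 min.
A positive N² confirms static stability across the interval.

5.94 min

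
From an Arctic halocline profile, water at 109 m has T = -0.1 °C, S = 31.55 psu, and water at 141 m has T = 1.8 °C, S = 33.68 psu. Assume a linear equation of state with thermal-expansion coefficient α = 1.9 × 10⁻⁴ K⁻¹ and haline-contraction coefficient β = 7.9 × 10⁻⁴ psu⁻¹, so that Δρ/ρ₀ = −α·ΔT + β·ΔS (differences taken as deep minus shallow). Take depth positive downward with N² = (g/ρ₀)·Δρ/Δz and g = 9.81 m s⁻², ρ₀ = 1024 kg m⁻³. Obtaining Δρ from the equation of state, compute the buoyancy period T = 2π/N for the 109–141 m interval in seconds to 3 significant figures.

ΔT = +1.9 K, ΔS = +2.13 psu (deep − shallow).
Δρ/ρ₀ = −αΔT + βΔS = -3.61 × 10⁻⁴ + 1.6827 × 10⁻³ = 1.3217 × 10⁻³, so Δρ ≈ 1.353 kg m⁻³.
N² = (g/ρ₀)·Δρ/Δz = g·(Δρ/ρ₀)/Δz = 9.81 × 1.3217 × 10⁻³ / 32 = 4.0518 × 10⁻⁴ s⁻².
N = √(4.0518 × 10⁻⁴) = 0.020129 rad s⁻¹ → T = 2π/N = 312.15 s ≈ 312 s.

312 s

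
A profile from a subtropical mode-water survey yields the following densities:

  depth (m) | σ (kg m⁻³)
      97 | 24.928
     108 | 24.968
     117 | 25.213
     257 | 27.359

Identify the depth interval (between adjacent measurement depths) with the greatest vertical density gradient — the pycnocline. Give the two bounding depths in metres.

Compute the density gradient over each adjacent pair:
  97–108 m: Δρ/Δz = 0.040/11 = 3.6 × 10⁻³ kg m⁻⁴
  108–117 m: Δρ/Δz = 0.245/9 = 0.027 kg m⁻⁴
  117–257 m: Δρ/Δz = 2.146/140 = 0.015 kg m⁻⁴
The largest gradient is in the 108–117 m interval — the pycnocline.

108–117 m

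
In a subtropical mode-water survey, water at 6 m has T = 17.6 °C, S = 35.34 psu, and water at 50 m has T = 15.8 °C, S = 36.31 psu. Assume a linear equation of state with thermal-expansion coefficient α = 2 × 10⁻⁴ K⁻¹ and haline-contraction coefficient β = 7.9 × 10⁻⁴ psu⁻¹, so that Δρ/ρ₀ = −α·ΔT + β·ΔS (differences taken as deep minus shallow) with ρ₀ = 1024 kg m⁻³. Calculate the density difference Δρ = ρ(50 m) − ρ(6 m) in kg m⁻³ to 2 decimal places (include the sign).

ΔT = -1.8 K, ΔS = +0.97 psu (deep − shallow).
Δρ/ρ₀ = −(2 × 10⁻⁴)(-1.8) + (7.9 × 10⁻⁴)(+0.97) = 1.1263 × 10⁻³.
Δρ = 1024 × (1.1263 × 10⁻³) = +1.15 kg m⁻³.
Positive Δρ: denser below, stable.

+1.15 kg m⁻³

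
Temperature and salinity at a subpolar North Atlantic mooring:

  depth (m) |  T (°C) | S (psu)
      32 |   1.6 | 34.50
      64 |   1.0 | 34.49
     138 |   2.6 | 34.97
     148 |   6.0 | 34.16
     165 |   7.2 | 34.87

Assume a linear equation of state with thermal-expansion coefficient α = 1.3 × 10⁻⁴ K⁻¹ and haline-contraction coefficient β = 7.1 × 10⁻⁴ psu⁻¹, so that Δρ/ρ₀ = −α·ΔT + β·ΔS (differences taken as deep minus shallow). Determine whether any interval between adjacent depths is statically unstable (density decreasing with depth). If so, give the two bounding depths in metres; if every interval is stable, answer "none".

Evaluate Δρ/ρ₀ = −αΔT + βΔS across each adjacent pair:
  32–64 m: −αΔT+βΔS = −(1.3 × 10⁻⁴)(-0.6)+(7.1 × 10⁻⁴)(-0.01) = 7.1 × 10⁻⁵ → stable
  64–138 m: −αΔT+βΔS = −(1.3 × 10⁻⁴)(+1.6)+(7.1 × 10⁻⁴)(+0.48) = 1.3 × 10⁻⁴ → stable
  138–148 m: −αΔT+βΔS = −(1.3 × 10⁻⁴)(+3.4)+(7.1 × 10⁻⁴)(-0.81) = -1.0 × 10⁻³ → UNSTABLE
  148–165 m: −αΔT+βΔS = −(1.3 × 10⁻⁴)(+1.2)+(7.1 × 10⁻⁴)(+0.71) = 3.5 × 10⁻⁴ → stable
The 138–148 m interval has Δρ < 0: lighter water underlies denser water.

138–148 m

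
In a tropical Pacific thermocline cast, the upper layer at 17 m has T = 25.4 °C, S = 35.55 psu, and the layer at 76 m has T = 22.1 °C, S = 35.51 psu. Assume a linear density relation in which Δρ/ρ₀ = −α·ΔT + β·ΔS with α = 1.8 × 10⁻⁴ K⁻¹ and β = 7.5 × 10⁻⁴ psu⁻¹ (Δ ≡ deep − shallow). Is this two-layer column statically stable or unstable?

ΔT = 22.1 − 25.4 = -3.3 K and ΔS = 35.51 − 35.55 = -0.04 psu (deep − shallow).
−αΔT = 5.94 × 10⁻⁴; βΔS = -3.00 × 10⁻⁵; sum Δρ/ρ₀ = 5.64 × 10⁻⁴.
Δρ/ρ₀ > 0, so Δρ > 0: deeper water is denser → statically stable.

stable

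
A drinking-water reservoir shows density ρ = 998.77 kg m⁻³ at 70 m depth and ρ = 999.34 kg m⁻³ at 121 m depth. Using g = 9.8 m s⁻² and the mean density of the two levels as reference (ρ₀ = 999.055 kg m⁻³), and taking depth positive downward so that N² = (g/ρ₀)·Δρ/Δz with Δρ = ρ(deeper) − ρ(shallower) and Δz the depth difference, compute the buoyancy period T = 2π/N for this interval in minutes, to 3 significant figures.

10.0 min

Δρ = 999.34 − 998.77 = 0.57 kg m⁻³ over Δz = 121 − 70 = 51 m.
N² = (9.8/999.055) × (0.57/51) = 1.0963 × 10⁻⁴ s⁻².
N = √(1.0963 × 10⁻⁴) = 0.010470 rad s⁻¹, so T = 2π/N = 600.11 s = 10.002 min ≈ 10.0 min.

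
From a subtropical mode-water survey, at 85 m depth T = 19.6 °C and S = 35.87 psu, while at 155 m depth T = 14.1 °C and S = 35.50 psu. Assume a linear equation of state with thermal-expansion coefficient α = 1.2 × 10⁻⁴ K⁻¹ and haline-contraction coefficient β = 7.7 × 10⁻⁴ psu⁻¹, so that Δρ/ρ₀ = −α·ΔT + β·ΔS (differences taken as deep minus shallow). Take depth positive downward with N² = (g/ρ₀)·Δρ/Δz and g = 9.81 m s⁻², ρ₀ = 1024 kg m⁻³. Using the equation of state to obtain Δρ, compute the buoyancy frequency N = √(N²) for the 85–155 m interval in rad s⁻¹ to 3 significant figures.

ΔT = -5.5 K, ΔS = -0.37 psu (deep − shallow).
Δρ/ρ₀ = −αΔT + βΔS = 6.60 × 10⁻⁴ − 2.849 × 10⁻⁴ = 3.751 × 10⁻⁴, so Δρ ≈ 0.3841 kg m⁻³.
N² = (g/ρ₀)·Δρ/Δz = g·(Δρ/ρ₀)/Δz = 9.81 × 3.751 × 10⁻⁴ / 70 = 5.2568 × 10⁻⁵ s⁻².
N = √(5.2568 × 10⁻⁵) = 7.2504 × 10⁻³ rad s⁻¹ ≈ 7.25 × 10⁻³ rad s⁻¹.

7.25 × 10⁻³ rad s⁻¹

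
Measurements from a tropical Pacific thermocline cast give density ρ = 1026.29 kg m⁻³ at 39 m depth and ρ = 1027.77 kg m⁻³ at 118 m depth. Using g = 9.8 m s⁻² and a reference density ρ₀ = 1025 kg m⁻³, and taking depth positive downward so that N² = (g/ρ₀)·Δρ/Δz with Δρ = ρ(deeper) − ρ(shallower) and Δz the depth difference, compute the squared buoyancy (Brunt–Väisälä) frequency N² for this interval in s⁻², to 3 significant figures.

Δρ = 1027.77 − 1026.29 = 1.48 kg m⁻³ over Δz = 118 − 39 = 79 m.
N² = (9.8/1025) × (1.48/79) = 1.7912 × 10⁻⁴ s⁻² ≈ 1.79 × 10⁻⁴ s⁻².

1.79 × 10⁻⁴ s⁻²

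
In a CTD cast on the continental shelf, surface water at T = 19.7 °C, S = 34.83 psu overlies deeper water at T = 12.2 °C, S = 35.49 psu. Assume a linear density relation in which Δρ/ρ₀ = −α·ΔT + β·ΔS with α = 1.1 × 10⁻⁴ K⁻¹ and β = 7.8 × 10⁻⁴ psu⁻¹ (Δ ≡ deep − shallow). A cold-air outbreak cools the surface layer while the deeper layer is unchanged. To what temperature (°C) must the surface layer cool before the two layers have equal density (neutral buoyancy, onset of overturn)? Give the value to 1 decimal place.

7.5 °C

Neutral buoyancy requires Δρ = 0, i.e. −α(T_deep − T_surf′) + β(S_deep − S_surf) = 0.
T_surf′ = T_deep − (β/α)·ΔS = 12.2 − (7.8 × 10⁻⁴/1.1 × 10⁻⁴)·(+0.66) = 7.520 °C.
Cooling required: 19.7 − (7.520) = 12.180 °C.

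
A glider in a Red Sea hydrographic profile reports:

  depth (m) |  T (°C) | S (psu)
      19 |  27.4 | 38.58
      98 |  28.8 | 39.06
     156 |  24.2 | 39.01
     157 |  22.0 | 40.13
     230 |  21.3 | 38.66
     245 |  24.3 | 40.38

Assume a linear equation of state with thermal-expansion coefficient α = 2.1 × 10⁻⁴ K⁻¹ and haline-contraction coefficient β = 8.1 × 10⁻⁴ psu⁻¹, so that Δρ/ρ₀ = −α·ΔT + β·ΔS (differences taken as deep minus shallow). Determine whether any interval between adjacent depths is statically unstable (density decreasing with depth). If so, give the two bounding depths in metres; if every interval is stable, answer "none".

Evaluate Δρ/ρ₀ = −αΔT + βΔS across each adjacent pair:
  19–98 m: −αΔT+βΔS = −(2.1 × 10⁻⁴)(+1.4)+(8.1 × 10⁻⁴)(+0.48) = 9.5 × 10⁻⁵ → stable
  98–156 m: −αΔT+βΔS = −(2.1 × 10⁻⁴)(-4.6)+(8.1 × 10⁻⁴)(-0.05) = 9.3 × 10⁻⁴ → stable
  156–157 m: −αΔT+βΔS = −(2.1 × 10⁻⁴)(-2.2)+(8.1 × 10⁻⁴)(+1.12) = 1.4 × 10⁻³ → stable
  157–230 m: −αΔT+βΔS = −(2.1 × 10⁻⁴)(-0.7)+(8.1 × 10⁻⁴)(-1.47) = -1.0 × 10⁻³ → UNSTABLE
  230–245 m: −αΔT+βΔS = −(2.1 × 10⁻⁴)(+3.0)+(8.1 × 10⁻⁴)(+1.72) = 7.6 × 10⁻⁴ → stable
The 157–230 m interval has Δρ < 0: lighter water underlies denser water.

157–230 m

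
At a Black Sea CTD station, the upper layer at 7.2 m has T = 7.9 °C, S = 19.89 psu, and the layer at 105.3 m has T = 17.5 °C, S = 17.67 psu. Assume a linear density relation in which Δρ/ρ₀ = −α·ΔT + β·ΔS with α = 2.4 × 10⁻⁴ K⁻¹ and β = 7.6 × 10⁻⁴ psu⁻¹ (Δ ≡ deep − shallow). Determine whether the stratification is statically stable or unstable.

unstable

ΔT = 17.5 − 7.9 = +9.6 K and ΔS = 17.67 − 19.89 = -2.22 psu (deep − shallow).
−αΔT = -2.304 × 10⁻³; βΔS = -1.6872 × 10⁻³; sum Δρ/ρ₀ = -3.9912 × 10⁻³.
Δρ/ρ₀ < 0, so Δρ < 0: deeper water is lighter → statically unstable; the column would overturn.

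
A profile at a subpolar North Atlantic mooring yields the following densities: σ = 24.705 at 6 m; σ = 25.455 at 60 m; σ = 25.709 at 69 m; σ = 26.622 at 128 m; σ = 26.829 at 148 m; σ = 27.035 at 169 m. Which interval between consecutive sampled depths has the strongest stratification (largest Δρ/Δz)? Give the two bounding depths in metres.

Compute the density gradient over each adjacent pair:
  6–60 m: Δρ/Δz = 0.750/54 = 0.014 kg m⁻⁴
  60–69 m: Δρ/Δz = 0.254/9 = 0.028 kg m⁻⁴
  69–128 m: Δρ/Δz = 0.913/59 = 0.015 kg m⁻⁴
  128–148 m: Δρ/Δz = 0.207/20 = 0.010 kg m⁻⁴
  148–169 m: Δρ/Δz = 0.206/21 = 9.8 × 10⁻³ kg m⁻⁴
The largest gradient is in the 60–69 m interval — the pycnocline.

60–69 m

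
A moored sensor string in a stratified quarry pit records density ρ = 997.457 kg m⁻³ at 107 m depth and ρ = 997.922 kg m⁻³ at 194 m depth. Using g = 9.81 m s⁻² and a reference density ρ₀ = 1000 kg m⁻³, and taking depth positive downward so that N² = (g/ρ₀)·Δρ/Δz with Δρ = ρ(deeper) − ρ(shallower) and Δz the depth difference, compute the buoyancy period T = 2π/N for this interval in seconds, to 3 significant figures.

868 s

Δρ = 997.922 − 997.457 = 0.465 kg m⁻³ over Δz = 194 − 107 = 87 m.
N² = (9.81/1000) × (0.465/87) = 5.2433 × 10⁻⁵ s⁻².
N = √(5.2433 × 10⁻⁵) = 7.2411 × 10⁻³ rad s⁻¹, so T = 2π/N = 867.71 s ≈ 868 s.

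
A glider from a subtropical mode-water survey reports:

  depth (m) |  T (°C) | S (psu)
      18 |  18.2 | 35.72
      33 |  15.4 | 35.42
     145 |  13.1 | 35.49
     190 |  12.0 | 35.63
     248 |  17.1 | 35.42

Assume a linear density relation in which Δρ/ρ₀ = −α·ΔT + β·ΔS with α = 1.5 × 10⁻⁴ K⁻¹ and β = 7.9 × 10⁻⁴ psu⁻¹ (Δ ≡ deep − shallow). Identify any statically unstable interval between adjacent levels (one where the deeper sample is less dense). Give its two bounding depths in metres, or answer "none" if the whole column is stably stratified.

Evaluate Δρ/ρ₀ = −αΔT + βΔS across each adjacent pair:
  18–33 m: −αΔT+βΔS = −(1.5 × 10⁻⁴)(-2.8)+(7.9 × 10⁻⁴)(-0.30) = 1.8 × 10⁻⁴ → stable
  33–145 m: −αΔT+βΔS = −(1.5 × 10⁻⁴)(-2.3)+(7.9 × 10⁻⁴)(+0.07) = 4.0 × 10⁻⁴ → stable
  145–190 m: −αΔT+βΔS = −(1.5 × 10⁻⁴)(-1.1)+(7.9 × 10⁻⁴)(+0.14) = 2.8 × 10⁻⁴ → stable
  190–248 m: −αΔT+βΔS = −(1.5 × 10⁻⁴)(+5.1)+(7.9 × 10⁻⁴)(-0.21) = -9.3 × 10⁻⁴ → UNSTABLE
The 190–248 m interval has Δρ < 0: lighter water underlies denser water.

190–248 m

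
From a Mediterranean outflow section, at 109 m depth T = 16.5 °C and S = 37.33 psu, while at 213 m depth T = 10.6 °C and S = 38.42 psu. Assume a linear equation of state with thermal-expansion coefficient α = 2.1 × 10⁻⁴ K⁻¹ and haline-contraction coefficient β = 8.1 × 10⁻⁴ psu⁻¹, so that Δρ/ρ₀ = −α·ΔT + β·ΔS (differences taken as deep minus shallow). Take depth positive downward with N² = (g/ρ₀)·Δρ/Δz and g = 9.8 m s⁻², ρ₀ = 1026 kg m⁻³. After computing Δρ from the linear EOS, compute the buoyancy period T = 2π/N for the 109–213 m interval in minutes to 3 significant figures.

7.41 min

ΔT = -5.9 K, ΔS = +1.09 psu (deep − shallow).
Δρ/ρ₀ = −αΔT + βΔS = 1.239 × 10⁻³ + 8.829 × 10⁻⁴ = 2.1219 × 10⁻³, so Δρ ≈ 2.177 kg m⁻³.
N² = (g/ρ₀)·Δρ/Δz = g·(Δρ/ρ₀)/Δz = 9.8 × 2.1219 × 10⁻³ / 104 = 1.9995 × 10⁻⁴ s⁻².
N = √(1.9995 × 10⁻⁴) = 0.014140 rad s⁻¹ → T = 2π/N = 444.36 s = 7.4060 min ≈ 7.41 min.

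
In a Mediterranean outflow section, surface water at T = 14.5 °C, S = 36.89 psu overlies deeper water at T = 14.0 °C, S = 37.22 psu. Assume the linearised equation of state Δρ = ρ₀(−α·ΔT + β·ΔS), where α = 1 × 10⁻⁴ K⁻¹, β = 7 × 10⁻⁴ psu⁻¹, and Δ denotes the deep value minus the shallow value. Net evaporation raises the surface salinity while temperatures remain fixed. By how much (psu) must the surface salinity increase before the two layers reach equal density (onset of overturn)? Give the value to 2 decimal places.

Neutral buoyancy requires −α(T_deep − T_surf) + β(S_deep − S_surf′) = 0.
S_surf′ = S_deep − (α/β)·ΔT = 37.22 − (1 × 10⁻⁴/7 × 10⁻⁴)·(-0.5) = 37.2914 psu.
Increase required: 37.2914 − 36.89 = 0.4014 psu.

0.40 psu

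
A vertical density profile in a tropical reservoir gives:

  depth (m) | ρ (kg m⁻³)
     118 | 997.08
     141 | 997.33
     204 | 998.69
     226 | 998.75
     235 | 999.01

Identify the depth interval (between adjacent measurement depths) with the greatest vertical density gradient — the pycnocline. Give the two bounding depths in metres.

Compute the density gradient over each adjacent pair:
  118–141 m: Δρ/Δz = 0.25/23 = 0.011 kg m⁻⁴
  141–204 m: Δρ/Δz = 1.36/63 = 0.022 kg m⁻⁴
  204–226 m: Δρ/Δz = 0.06/22 = 2.7 × 10⁻³ kg m⁻⁴
  226–235 m: Δρ/Δz = 0.26/9 = 0.029 kg m⁻⁴
The largest gradient is in the 226–235 m interval — the pycnocline.

226–235 m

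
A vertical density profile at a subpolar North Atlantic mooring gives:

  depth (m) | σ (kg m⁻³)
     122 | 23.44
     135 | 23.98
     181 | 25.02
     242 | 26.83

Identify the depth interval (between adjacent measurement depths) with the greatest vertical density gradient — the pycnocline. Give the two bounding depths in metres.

122–135 m

Compute the density gradient over each adjacent pair:
  122–135 m: Δρ/Δz = 0.54/13 = 0.042 kg m⁻⁴
  135–181 m: Δρ/Δz = 1.04/46 = 0.023 kg m⁻⁴
  181–242 m: Δρ/Δz = 1.81/61 = 0.030 kg m⁻⁴
The largest gradient is in the 122–135 m interval — the pycnocline.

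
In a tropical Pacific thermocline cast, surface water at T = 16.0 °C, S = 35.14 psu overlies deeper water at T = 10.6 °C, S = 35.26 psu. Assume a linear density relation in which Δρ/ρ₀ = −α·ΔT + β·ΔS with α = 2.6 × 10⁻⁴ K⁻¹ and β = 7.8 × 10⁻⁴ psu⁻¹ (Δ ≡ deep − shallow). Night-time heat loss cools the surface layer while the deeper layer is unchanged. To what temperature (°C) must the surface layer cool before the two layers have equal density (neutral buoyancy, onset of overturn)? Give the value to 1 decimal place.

10.2 °C

Neutral buoyancy requires Δρ = 0, i.e. −α(T_deep − T_surf′) + β(S_deep − S_surf) = 0.
T_surf′ = T_deep − (β/α)·ΔS = 10.6 − (7.8 × 10⁻⁴/2.6 × 10⁻⁴)·(+0.12) = 10.240 °C.
Cooling required: 16.0 − (10.240) = 5.760 °C.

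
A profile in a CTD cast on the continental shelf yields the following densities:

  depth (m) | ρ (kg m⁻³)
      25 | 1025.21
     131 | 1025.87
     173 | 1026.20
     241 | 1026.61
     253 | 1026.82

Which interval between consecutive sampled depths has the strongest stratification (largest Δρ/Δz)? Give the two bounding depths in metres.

241–253 m

Compute the density gradient over each adjacent pair:
  25–131 m: Δρ/Δz = 0.66/106 = 6.2 × 10⁻³ kg m⁻⁴
  131–173 m: Δρ/Δz = 0.33/42 = 7.9 × 10⁻³ kg m⁻⁴
  173–241 m: Δρ/Δz = 0.41/68 = 6.0 × 10⁻³ kg m⁻⁴
  241–253 m: Δρ/Δz = 0.21/12 = 0.017 kg m⁻⁴
The largest gradient is in the 241–253 m interval — the pycnocline.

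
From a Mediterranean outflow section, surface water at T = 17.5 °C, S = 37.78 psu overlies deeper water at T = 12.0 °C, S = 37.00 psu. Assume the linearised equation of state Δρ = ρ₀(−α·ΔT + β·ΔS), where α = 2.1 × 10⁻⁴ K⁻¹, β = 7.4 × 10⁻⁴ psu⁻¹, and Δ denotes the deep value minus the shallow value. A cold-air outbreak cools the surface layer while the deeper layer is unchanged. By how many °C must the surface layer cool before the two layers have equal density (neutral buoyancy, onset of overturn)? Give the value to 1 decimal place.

2.8 °C

Neutral buoyancy requires Δρ = 0, i.e. −α(T_deep − T_surf′) + β(S_deep − S_surf) = 0.
T_surf′ = T_deep − (β/α)·ΔS = 12.0 − (7.4 × 10⁻⁴/2.1 × 10⁻⁴)·(-0.78) = 14.749 °C.
Cooling required: 17.5 − (14.749) = 2.751 °C.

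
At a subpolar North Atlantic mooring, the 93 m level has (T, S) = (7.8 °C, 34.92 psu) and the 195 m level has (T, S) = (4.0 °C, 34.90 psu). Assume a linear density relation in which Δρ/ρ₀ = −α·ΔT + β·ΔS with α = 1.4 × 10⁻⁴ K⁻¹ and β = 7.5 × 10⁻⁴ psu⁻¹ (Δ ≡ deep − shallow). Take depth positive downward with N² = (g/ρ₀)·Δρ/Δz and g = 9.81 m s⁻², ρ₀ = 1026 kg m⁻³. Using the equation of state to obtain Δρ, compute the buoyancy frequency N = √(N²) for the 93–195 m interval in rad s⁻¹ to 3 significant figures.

ΔT = -3.8 K, ΔS = -0.02 psu (deep − shallow).
Δρ/ρ₀ = −αΔT + βΔS = 5.32 × 10⁻⁴ − 1.50 × 10⁻⁵ = 5.17 × 10⁻⁴, so Δρ ≈ 0.5304 kg m⁻³.
N² = (g/ρ₀)·Δρ/Δz = g·(Δρ/ρ₀)/Δz = 9.81 × 5.17 × 10⁻⁴ / 102 = 4.9723 × 10⁻⁵ s⁻².
N = √(4.9723 × 10⁻⁵) = 7.0515 × 10⁻³ rad s⁻¹ ≈ 7.05 × 10⁻³ rad s⁻¹.

7.05 × 10⁻³ rad s⁻¹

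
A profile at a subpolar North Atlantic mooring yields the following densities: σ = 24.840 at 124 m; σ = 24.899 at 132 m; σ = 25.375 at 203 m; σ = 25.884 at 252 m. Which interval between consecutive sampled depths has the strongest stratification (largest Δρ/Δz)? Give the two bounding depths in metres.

203–252 m

Compute the density gradient over each adjacent pair:
  124–132 m: Δρ/Δz = 0.059/8 = 7.4 × 10⁻³ kg m⁻⁴
  132–203 m: Δρ/Δz = 0.476/71 = 6.7 × 10⁻³ kg m⁻⁴
  203–252 m: Δρ/Δz = 0.509/49 = 0.010 kg m⁻⁴
The largest gradient is in the 203–252 m interval — the pycnocline.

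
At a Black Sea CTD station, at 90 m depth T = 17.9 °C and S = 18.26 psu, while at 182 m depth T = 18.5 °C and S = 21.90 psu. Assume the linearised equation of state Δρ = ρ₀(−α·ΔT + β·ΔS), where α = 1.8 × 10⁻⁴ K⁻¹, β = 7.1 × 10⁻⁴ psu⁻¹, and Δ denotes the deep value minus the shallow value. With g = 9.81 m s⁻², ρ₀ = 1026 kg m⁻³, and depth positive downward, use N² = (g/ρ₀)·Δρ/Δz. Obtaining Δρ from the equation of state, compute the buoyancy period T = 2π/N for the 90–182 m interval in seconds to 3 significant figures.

387 s

ΔT = +0.6 K, ΔS = +3.64 psu (deep − shallow).
Δρ/ρ₀ = −αΔT + βΔS = -1.08 × 10⁻⁴ + 2.5844 × 10⁻³ = 2.4764 × 10⁻³, so Δρ ≈ 2.541 kg m⁻³.
N² = (g/ρ₀)·Δρ/Δz = g·(Δρ/ρ₀)/Δz = 9.81 × 2.4764 × 10⁻³ / 92 = 2.6406 × 10⁻⁴ s⁻².
N = √(2.6406 × 10⁻⁴) = 0.016250 rad s⁻¹ → T = 2π/N = 386.66 s ≈ 387 s.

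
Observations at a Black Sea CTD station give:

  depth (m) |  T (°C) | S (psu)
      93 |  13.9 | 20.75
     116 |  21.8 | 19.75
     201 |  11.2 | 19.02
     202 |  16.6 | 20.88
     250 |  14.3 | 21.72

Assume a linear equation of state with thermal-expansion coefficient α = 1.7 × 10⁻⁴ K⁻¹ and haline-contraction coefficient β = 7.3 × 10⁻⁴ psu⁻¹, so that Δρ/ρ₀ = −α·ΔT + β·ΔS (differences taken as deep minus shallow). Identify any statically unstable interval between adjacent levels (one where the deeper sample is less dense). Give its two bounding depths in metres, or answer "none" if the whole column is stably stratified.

Evaluate Δρ/ρ₀ = −αΔT + βΔS across each adjacent pair:
  93–116 m: −αΔT+βΔS = −(1.7 × 10⁻⁴)(+7.9)+(7.3 × 10⁻⁴)(-1.00) = -2.1 × 10⁻³ → UNSTABLE
  116–201 m: −αΔT+βΔS = −(1.7 × 10⁻⁴)(-10.6)+(7.3 × 10⁻⁴)(-0.73) = 1.3 × 10⁻³ → stable
  201–202 m: −αΔT+βΔS = −(1.7 × 10⁻⁴)(+5.4)+(7.3 × 10⁻⁴)(+1.86) = 4.4 × 10⁻⁴ → stable
  202–250 m: −αΔT+βΔS = −(1.7 × 10⁻⁴)(-2.3)+(7.3 × 10⁻⁴)(+0.84) = 1.0 × 10⁻³ → stable
The 93–116 m interval has Δρ < 0: lighter water underlies denser water.

93–116 m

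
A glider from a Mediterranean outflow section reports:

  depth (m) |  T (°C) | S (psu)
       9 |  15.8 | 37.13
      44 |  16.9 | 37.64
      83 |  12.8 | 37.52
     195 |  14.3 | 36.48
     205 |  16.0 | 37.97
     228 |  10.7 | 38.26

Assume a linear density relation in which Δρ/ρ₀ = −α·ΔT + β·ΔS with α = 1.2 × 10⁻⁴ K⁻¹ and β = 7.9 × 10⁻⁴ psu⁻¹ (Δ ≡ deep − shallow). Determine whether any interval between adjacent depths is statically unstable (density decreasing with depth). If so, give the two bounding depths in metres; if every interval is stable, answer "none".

83–195 m

Evaluate Δρ/ρ₀ = −αΔT + βΔS across each adjacent pair:
  9–44 m: −αΔT+βΔS = −(1.2 × 10⁻⁴)(+1.1)+(7.9 × 10⁻⁴)(+0.51) = 2.7 × 10⁻⁴ → stable
  44–83 m: −αΔT+βΔS = −(1.2 × 10⁻⁴)(-4.1)+(7.9 × 10⁻⁴)(-0.12) = 4.0 × 10⁻⁴ → stable
  83–195 m: −αΔT+βΔS = −(1.2 × 10⁻⁴)(+1.5)+(7.9 × 10⁻⁴)(-1.04) = -1.0 × 10⁻³ → UNSTABLE
  195–205 m: −αΔT+βΔS = −(1.2 × 10⁻⁴)(+1.7)+(7.9 × 10⁻⁴)(+1.49) = 9.7 × 10⁻⁴ → stable
  205–228 m: −αΔT+βΔS = −(1.2 × 10⁻⁴)(-5.3)+(7.9 × 10⁻⁴)(+0.29) = 8.7 × 10⁻⁴ → stable
The 83–195 m interval has Δρ < 0: lighter water underlies denser water.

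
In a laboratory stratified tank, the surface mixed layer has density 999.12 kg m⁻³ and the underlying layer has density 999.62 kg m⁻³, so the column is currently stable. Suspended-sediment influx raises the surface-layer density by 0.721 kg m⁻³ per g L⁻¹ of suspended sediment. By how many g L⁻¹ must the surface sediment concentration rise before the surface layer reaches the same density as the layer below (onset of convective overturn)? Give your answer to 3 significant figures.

Density deficit of the surface layer: 999.62 − 999.12 = 0.5 kg m⁻³.
Required change = 0.5 / 0.721 = 0.693 g L⁻¹.

0.693 g L⁻¹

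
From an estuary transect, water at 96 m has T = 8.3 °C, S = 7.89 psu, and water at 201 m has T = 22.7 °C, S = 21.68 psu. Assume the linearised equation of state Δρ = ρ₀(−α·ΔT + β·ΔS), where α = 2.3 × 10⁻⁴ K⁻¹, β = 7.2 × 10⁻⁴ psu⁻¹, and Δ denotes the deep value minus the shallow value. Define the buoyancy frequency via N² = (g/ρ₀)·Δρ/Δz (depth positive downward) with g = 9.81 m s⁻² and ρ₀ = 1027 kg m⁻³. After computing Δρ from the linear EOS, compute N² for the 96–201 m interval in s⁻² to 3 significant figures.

ΔT = +14.4 K, ΔS = +13.79 psu (deep − shallow).
Δρ/ρ₀ = −αΔT + βΔS = -3.312 × 10⁻³ + 9.9288 × 10⁻³ = 6.6168 × 10⁻³, so Δρ ≈ 6.795 kg m⁻³.
N² = (g/ρ₀)·Δρ/Δz = g·(Δρ/ρ₀)/Δz = 9.81 × 6.6168 × 10⁻³ / 105 = 6.1820 × 10⁻⁴ s⁻² ≈ 6.18 × 10⁻⁴ s⁻².

6.18 × 10⁻⁴ s⁻²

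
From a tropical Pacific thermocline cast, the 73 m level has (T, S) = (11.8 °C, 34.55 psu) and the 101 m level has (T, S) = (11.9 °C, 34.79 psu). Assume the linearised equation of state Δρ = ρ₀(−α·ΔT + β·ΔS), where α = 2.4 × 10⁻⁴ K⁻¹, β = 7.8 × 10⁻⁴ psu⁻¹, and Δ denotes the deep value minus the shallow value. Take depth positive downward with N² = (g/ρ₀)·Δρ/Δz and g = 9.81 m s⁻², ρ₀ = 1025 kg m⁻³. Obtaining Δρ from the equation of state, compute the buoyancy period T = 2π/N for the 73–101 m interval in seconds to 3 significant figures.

ΔT = +0.1 K, ΔS = +0.24 psu (deep − shallow).
Δρ/ρ₀ = −αΔT + βΔS = -2.40 × 10⁻⁵ + 1.872 × 10⁻⁴ = 1.632 × 10⁻⁴, so Δρ ≈ 0.1673 kg m⁻³.
N² = (g/ρ₀)·Δρ/Δz = g·(Δρ/ρ₀)/Δz = 9.81 × 1.632 × 10⁻⁴ / 28 = 5.7178 × 10⁻⁵ s⁻².
N = √(5.7178 × 10⁻⁵) = 7.5616 × 10⁻³ rad s⁻¹ → T = 2π/N = 830.93 s ≈ 831 s.

831 s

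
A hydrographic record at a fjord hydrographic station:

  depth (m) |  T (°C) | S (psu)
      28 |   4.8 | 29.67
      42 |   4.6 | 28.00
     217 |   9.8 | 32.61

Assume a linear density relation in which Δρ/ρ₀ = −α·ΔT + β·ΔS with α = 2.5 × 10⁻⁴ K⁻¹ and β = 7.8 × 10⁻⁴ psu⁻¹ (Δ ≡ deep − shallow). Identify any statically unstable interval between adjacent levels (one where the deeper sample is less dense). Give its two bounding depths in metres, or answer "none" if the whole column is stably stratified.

28–42 m

Evaluate Δρ/ρ₀ = −αΔT + βΔS across each adjacent pair:
  28–42 m: −αΔT+βΔS = −(2.5 × 10⁻⁴)(-0.2)+(7.8 × 10⁻⁴)(-1.67) = -1.3 × 10⁻³ → UNSTABLE
  42–217 m: −αΔT+βΔS = −(2.5 × 10⁻⁴)(+5.2)+(7.8 × 10⁻⁴)(+4.61) = 2.3 × 10⁻³ → stable
The 28–42 m interval has Δρ < 0: lighter water underlies denser water.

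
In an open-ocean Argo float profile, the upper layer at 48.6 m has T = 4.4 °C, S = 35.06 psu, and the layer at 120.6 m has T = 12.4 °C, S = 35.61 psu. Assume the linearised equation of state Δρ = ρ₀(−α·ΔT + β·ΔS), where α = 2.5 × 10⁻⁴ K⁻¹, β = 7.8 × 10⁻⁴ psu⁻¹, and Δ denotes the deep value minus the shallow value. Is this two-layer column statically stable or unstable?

unstable

ΔT = 12.4 − 4.4 = +8.0 K and ΔS = 35.61 − 35.06 = +0.55 psu (deep − shallow).
−αΔT = -2.00 × 10⁻³; βΔS = 4.29 × 10⁻⁴; sum Δρ/ρ₀ = -1.571 × 10⁻³.
Δρ/ρ₀ < 0, so Δρ < 0: deeper water is lighter → statically unstable; the column would overturn.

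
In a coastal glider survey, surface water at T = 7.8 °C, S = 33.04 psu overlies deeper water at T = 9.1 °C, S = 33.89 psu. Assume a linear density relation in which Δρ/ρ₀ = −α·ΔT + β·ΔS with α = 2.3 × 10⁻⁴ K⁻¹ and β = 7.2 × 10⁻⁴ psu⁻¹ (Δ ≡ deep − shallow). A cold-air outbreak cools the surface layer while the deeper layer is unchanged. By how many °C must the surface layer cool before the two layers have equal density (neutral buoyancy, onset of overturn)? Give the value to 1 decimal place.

1.4 °C

Neutral buoyancy requires Δρ = 0, i.e. −α(T_deep − T_surf′) + β(S_deep − S_surf) = 0.
T_surf′ = T_deep − (β/α)·ΔS = 9.1 − (7.2 × 10⁻⁴/2.3 × 10⁻⁴)·(+0.85) = 6.439 °C.
Cooling required: 7.8 − (6.439) = 1.361 °C.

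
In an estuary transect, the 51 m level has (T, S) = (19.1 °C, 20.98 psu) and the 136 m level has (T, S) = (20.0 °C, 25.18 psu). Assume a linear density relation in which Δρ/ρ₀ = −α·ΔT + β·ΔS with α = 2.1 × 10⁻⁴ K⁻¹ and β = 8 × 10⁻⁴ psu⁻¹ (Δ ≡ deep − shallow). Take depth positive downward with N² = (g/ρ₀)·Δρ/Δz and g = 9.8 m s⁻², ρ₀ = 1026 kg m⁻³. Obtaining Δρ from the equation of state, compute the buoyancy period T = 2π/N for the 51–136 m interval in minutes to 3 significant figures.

ΔT = +0.9 K, ΔS = +4.20 psu (deep − shallow).
Δρ/ρ₀ = −αΔT + βΔS = -1.89 × 10⁻⁴ + 3.36 × 10⁻³ = 3.171 × 10⁻³, so Δρ ≈ 3.253 kg m⁻³.
N² = (g/ρ₀)·Δρ/Δz = g·(Δρ/ρ₀)/Δz = 9.8 × 3.171 × 10⁻³ / 85 = 3.6560 × 10⁻⁴ s⁻².
N = √(3.6560 × 10⁻⁴) = 0.019121 rad s⁻¹ → T = 2π/N = 328.60 s = 5.4767 min ≈ 5.48 min.

5.48 min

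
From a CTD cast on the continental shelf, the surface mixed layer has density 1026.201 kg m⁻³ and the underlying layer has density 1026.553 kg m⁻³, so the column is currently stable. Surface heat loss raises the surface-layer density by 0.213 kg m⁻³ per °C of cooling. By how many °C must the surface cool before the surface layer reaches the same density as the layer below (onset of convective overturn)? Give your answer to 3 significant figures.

Density deficit of the surface layer: 1026.553 − 1026.201 = 0.352 kg m⁻³.
Required change = 0.352 / 0.213 = 1.65 °C.

1.65 °C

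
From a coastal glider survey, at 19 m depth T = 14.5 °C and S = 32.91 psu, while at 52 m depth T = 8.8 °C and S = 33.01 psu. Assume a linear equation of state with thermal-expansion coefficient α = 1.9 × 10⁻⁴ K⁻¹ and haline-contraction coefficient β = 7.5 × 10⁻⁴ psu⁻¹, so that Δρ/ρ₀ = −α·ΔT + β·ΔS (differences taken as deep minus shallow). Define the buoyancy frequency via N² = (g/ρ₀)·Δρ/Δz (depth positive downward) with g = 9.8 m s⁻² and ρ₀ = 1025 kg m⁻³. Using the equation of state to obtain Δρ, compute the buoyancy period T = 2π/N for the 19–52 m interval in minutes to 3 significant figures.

5.65 min

ΔT = -5.7 K, ΔS = +0.10 psu (deep − shallow).
Δρ/ρ₀ = −αΔT + βΔS = 1.083 × 10⁻³ + 7.50 × 10⁻⁵ = 1.158 × 10⁻³, so Δρ ≈ 1.187 kg m⁻³.
N² = (g/ρ₀)·Δρ/Δz = g·(Δρ/ρ₀)/Δz = 9.8 × 1.158 × 10⁻³ / 33 = 3.4389 × 10⁻⁴ s⁻².
N = √(3.4389 × 10⁻⁴) = 0.018544 rad s⁻¹ → T = 2π/N = 338.83 s = 5.6472 min ≈ 5.65 min.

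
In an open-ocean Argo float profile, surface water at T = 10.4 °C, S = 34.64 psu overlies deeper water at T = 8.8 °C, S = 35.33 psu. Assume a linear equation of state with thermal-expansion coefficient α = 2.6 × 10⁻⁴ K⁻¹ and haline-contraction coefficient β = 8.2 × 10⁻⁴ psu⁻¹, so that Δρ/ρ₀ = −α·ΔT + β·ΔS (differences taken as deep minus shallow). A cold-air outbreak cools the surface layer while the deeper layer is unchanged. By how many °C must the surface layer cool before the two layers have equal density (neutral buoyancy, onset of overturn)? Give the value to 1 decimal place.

3.8 °C

Neutral buoyancy requires Δρ = 0, i.e. −α(T_deep − T_surf′) + β(S_deep − S_surf) = 0.
T_surf′ = T_deep − (β/α)·ΔS = 8.8 − (8.2 × 10⁻⁴/2.6 × 10⁻⁴)·(+0.69) = 6.624 °C.
Cooling required: 10.4 − (6.624) = 3.776 °C.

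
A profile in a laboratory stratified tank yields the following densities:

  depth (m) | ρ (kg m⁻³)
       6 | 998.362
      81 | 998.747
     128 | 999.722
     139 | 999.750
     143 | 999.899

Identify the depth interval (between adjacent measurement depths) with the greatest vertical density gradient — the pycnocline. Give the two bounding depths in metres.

139–143 m

Compute the density gradient over each adjacent pair:
  6–81 m: Δρ/Δz = 0.385/75 = 5.1 × 10⁻³ kg m⁻⁴
  81–128 m: Δρ/Δz = 0.975/47 = 0.021 kg m⁻⁴
  128–139 m: Δρ/Δz = 0.028/11 = 2.5 × 10⁻³ kg m⁻⁴
  139–143 m: Δρ/Δz = 0.149/4 = 0.037 kg m⁻⁴
The largest gradient is in the 139–143 m interval — the pycnocline.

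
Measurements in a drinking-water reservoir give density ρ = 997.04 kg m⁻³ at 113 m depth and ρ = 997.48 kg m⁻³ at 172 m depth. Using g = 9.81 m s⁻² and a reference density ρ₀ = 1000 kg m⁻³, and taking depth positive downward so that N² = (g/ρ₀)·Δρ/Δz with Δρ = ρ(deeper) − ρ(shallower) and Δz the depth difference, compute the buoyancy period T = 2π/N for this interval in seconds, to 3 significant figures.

Δρ = 997.48 − 997.04 = 0.44 kg m⁻³ over Δz = 172 − 113 = 59 m.
N² = (9.81/1000) × (0.44/59) = 7.3159 × 10⁻⁵ s⁻².
N = √(7.3159 × 10⁻⁵) = 8.5533 × 10⁻³ rad s⁻¹, so T = 2π/N = 734.59 s ≈ 735 s.

735 s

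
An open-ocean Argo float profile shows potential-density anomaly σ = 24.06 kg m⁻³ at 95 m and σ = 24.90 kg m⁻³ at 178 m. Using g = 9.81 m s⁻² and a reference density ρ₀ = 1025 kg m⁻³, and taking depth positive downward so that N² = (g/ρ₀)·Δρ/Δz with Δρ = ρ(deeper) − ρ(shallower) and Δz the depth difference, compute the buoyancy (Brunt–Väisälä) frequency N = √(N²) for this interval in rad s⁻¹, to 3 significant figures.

9.84 × 10⁻³ rad s⁻¹

Δρ = 1024.90 − 1024.06 = 0.84 kg m⁻³ over Δz = 178 − 95 = 83 m.
N² = (9.81/1025) × (0.84/83) = 9.6860 × 10⁻⁵ s⁻².
N = √(9.6860 × 10⁻⁵) = 9.8417 × 10⁻³ rad s⁻¹ ≈ 9.84 × 10⁻³ rad s⁻¹.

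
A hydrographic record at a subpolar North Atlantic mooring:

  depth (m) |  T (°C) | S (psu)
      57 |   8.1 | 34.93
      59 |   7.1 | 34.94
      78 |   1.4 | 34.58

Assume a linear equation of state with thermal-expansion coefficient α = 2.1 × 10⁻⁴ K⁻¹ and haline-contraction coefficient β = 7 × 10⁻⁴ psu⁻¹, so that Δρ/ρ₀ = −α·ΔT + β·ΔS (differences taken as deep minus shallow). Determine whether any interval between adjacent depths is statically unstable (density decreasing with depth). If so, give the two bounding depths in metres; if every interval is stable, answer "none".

Evaluate Δρ/ρ₀ = −αΔT + βΔS across each adjacent pair:
  57–59 m: −αΔT+βΔS = −(2.1 × 10⁻⁴)(-1.0)+(7 × 10⁻⁴)(+0.01) = 2.2 × 10⁻⁴ → stable
  59–78 m: −αΔT+βΔS = −(2.1 × 10⁻⁴)(-5.7)+(7 × 10⁻⁴)(-0.36) = 9.5 × 10⁻⁴ → stable
Every interval has Δρ > 0: the column is stably stratified throughout.

none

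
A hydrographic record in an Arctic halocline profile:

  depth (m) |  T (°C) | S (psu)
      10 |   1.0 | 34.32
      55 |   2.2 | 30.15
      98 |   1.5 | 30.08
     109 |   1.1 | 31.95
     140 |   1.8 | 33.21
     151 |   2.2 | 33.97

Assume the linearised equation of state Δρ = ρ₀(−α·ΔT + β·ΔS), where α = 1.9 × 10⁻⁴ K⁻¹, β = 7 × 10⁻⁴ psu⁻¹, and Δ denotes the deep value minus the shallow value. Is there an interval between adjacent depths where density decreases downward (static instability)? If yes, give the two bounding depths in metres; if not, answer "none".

Evaluate Δρ/ρ₀ = −αΔT + βΔS across each adjacent pair:
  10–55 m: −αΔT+βΔS = −(1.9 × 10⁻⁴)(+1.2)+(7 × 10⁻⁴)(-4.17) = -3.1 × 10⁻³ → UNSTABLE
  55–98 m: −αΔT+βΔS = −(1.9 × 10⁻⁴)(-0.7)+(7 × 10⁻⁴)(-0.07) = 8.4 × 10⁻⁵ → stable
  98–109 m: −αΔT+βΔS = −(1.9 × 10⁻⁴)(-0.4)+(7 × 10⁻⁴)(+1.87) = 1.4 × 10⁻³ → stable
  109–140 m: −αΔT+βΔS = −(1.9 × 10⁻⁴)(+0.7)+(7 × 10⁻⁴)(+1.26) = 7.5 × 10⁻⁴ → stable
  140–151 m: −αΔT+βΔS = −(1.9 × 10⁻⁴)(+0.4)+(7 × 10⁻⁴)(+0.76) = 4.6 × 10⁻⁴ → stable
The 10–55 m interval has Δρ < 0: lighter water underlies denser water.

10–55 m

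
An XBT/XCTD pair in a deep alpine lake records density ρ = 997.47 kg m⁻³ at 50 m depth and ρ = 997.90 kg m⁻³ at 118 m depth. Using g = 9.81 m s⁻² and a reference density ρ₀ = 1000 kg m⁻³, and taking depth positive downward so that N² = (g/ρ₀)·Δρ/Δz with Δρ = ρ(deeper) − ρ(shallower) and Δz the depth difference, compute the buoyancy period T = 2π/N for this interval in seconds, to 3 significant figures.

Δρ = 997.90 − 997.47 = 0.43 kg m⁻³ over Δz = 118 − 50 = 68 m.
N² = (9.81/1000) × (0.43/68) = 6.2034 × 10⁻⁵ s⁻².
N = √(6.2034 × 10⁻⁵) = 7.8762 × 10⁻³ rad s⁻¹, so T = 2π/N = 797.74 s ≈ 798 s.

798 s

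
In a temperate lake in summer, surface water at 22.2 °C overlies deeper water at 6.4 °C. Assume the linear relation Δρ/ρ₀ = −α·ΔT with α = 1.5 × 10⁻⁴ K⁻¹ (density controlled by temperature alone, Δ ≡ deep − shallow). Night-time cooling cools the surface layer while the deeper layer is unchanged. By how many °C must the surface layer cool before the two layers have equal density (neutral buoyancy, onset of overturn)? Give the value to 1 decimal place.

15.8 °C

With temperature the only control, equal density requires T_surf′ = T_deep.
T_surf′ = 6.4 °C.
Cooling required: 22.2 − 6.4 = 15.8 °C.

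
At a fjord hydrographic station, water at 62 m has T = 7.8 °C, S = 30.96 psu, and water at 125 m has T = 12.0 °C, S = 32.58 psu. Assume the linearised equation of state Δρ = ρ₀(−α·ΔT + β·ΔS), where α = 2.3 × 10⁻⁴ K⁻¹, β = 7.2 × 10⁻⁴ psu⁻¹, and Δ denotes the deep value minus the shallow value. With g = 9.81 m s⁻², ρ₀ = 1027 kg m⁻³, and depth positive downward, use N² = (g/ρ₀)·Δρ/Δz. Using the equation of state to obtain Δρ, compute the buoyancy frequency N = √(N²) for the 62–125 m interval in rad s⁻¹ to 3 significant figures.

5.59 × 10⁻³ rad s⁻¹

ΔT = +4.2 K, ΔS = +1.62 psu (deep − shallow).
Δρ/ρ₀ = −αΔT + βΔS = -9.66 × 10⁻⁴ + 1.1664 × 10⁻³ = 2.004 × 10⁻⁴, so Δρ ≈ 0.2058 kg m⁻³.
N² = (g/ρ₀)·Δρ/Δz = g·(Δρ/ρ₀)/Δz = 9.81 × 2.004 × 10⁻⁴ / 63 = 3.1205 × 10⁻⁵ s⁻².
N = √(3.1205 × 10⁻⁵) = 5.5861 × 10⁻³ rad s⁻¹ ≈ 5.59 × 10⁻³ rad s⁻¹.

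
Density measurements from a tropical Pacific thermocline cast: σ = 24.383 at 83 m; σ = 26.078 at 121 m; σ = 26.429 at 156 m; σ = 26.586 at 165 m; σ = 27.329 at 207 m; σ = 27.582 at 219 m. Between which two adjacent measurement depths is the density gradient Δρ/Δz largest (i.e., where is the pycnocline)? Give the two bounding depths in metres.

83–121 m

Compute the density gradient over each adjacent pair:
  83–121 m: Δρ/Δz = 1.695/38 = 0.045 kg m⁻⁴
  121–156 m: Δρ/Δz = 0.351/35 = 0.010 kg m⁻⁴
  156–165 m: Δρ/Δz = 0.157/9 = 0.017 kg m⁻⁴
  165–207 m: Δρ/Δz = 0.743/42 = 0.018 kg m⁻⁴
  207–219 m: Δρ/Δz = 0.253/12 = 0.021 kg m⁻⁴
The largest gradient is in the 83–121 m interval — the pycnocline.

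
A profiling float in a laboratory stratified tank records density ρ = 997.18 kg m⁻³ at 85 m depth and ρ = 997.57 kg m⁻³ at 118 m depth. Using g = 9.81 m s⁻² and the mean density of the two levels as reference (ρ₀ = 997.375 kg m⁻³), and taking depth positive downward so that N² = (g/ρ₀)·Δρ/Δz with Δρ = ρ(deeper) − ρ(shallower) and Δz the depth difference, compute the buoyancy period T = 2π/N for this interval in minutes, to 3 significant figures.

9.71 min

Δρ = 997.57 − 997.18 = 0.39 kg m⁻³ over Δz = 118 − 85 = 33 m.
N² = (9.81/997.375) × (0.39/33) = 1.1624 × 10⁻⁴ s⁻².
N = √(1.1624 × 10⁻⁴) = 0.010781 rad s⁻¹, so T = 2π/N = 582.80 s = 9.7133 min ≈ 9.71 min.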